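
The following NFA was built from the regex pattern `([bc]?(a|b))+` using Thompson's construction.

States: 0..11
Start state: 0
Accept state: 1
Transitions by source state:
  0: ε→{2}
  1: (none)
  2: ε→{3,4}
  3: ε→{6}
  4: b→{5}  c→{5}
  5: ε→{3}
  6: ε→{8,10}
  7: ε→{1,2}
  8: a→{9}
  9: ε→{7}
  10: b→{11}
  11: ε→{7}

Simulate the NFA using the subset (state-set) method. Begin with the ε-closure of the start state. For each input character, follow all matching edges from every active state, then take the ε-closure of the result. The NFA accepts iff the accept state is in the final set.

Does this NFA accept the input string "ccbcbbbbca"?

Answer: REJECT

Derivation:
start: ε-closure({0}) = {0,2,3,4,6,8,10}
'c' @ 1: {3,5,6,8,10}
'c' @ 2: {}  — no active states
rest 'bcbbbbca' ignored (set empty)
after full input: {}  (accept=1 not in)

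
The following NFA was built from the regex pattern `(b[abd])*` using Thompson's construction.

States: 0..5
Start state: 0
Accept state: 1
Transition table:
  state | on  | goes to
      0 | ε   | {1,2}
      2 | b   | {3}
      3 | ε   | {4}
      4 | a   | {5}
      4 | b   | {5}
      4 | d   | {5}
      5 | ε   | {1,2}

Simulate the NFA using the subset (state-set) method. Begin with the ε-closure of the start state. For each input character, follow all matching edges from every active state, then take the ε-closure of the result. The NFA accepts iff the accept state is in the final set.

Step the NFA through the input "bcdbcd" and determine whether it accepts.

Answer: REJECT

Derivation:
S₀ = ε-closure({0}) = {0,1,2}
'b' @ 1: {3,4}
'c' @ 2: {}  — state set empty
rest 'dbcd' ignored (set empty)
end set {} — state 1 not in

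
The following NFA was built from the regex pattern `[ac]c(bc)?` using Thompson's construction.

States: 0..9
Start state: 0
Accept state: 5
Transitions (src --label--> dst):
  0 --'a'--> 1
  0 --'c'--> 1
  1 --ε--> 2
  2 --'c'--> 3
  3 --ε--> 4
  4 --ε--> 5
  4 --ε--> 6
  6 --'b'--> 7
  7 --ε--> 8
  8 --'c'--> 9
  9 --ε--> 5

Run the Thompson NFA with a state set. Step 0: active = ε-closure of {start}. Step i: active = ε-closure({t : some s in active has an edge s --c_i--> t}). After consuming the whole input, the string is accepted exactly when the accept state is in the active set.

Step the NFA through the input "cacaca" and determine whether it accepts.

initial (ε-close {0}): {0}
'c' @ 1: {1,2}
'a' @ 2: {}  — no active states
rest 'caca' ignored (set empty)
end set {} — state 5 not in

Answer: REJECT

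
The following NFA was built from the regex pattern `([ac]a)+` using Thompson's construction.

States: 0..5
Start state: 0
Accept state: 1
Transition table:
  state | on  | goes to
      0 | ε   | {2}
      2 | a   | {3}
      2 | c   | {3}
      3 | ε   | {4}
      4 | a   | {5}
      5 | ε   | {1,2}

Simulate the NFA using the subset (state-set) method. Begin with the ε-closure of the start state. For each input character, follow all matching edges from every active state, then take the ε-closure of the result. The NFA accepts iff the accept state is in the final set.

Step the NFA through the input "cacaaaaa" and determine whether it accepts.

start: ε-closure({0}) = {0,2}
'c' @ 1: {3,4}
'a' @ 2: {1,2,5}  ✓accept
'c' @ 3: {3,4}
'a' @ 4: {1,2,5}  ✓accept
'a' @ 5: {3,4}
'a' @ 6: {1,2,5}  ✓accept
'a' @ 7: {3,4}
'a' @ 8: {1,2,5}  ✓accept
end set {1,2,5} — state 1 in

Answer: ACCEPT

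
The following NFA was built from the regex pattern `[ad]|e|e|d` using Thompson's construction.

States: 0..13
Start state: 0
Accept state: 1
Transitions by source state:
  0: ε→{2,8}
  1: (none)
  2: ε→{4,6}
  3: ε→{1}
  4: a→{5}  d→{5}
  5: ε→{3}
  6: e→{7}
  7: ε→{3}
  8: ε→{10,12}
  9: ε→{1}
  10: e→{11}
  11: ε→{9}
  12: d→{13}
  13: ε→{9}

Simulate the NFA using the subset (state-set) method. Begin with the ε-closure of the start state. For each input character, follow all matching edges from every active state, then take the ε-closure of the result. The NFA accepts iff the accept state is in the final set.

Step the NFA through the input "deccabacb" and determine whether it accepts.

Answer: REJECT

Derivation:
initial (ε-close {0}): {0,2,4,6,8,10,12}
'd' @ 1: {1,3,5,9,13}  (accept∈set)
'e' @ 2: {}  — dead — no transitions
rest 'ccabacb' ignored (set empty)
after full input: {}  (accept=1 not in)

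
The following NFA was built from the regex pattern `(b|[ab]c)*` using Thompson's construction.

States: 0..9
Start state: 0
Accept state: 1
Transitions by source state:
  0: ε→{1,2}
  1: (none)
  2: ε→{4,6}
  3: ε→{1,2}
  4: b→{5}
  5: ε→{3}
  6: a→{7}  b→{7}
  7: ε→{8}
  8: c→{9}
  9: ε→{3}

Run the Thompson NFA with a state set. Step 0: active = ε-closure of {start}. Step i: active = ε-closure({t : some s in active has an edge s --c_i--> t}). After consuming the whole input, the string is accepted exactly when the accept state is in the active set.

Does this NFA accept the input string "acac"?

Answer: ACCEPT

Derivation:
initial (ε-close {0}): {0,1,2,4,6}
'a' @ 1: {7,8}
'c' @ 2: {1,2,3,4,6,9}  ✓accept
'a' @ 3: {7,8}
'c' @ 4: {1,2,3,4,6,9}  ✓accept
final: {1,2,3,4,6,9}; accept 1 in set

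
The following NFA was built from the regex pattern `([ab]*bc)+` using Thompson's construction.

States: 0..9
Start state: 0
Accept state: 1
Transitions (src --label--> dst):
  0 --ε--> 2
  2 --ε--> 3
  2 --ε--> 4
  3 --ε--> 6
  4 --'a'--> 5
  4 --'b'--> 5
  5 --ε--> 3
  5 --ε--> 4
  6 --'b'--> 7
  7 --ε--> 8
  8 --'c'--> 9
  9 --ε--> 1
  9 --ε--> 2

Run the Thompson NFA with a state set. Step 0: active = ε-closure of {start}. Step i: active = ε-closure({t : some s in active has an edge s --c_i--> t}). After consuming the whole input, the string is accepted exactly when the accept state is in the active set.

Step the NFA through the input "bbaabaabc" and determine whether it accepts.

Answer: ACCEPT

Steps:
initial (ε-close {0}): {0,2,3,4,6}
'b' @ 1: {3,4,5,6,7,8}
'b' @ 2: {3,4,5,6,7,8}
'a' @ 3: {3,4,5,6}
'a' @ 4: {3,4,5,6}
'b' @ 5: {3,4,5,6,7,8}
'a' @ 6: {3,4,5,6}
'a' @ 7: {3,4,5,6}
'b' @ 8: {3,4,5,6,7,8}
'c' @ 9: {1,2,3,4,6,9}  (accept∈set)
after full input: {1,2,3,4,6,9}  (accept=1 in)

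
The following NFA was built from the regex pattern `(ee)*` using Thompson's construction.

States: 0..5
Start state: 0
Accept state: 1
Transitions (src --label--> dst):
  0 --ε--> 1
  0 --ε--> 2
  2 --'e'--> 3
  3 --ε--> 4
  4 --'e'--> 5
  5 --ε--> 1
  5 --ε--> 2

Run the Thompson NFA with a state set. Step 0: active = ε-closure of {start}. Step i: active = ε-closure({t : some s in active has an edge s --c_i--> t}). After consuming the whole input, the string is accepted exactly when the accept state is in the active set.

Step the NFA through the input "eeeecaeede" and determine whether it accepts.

S₀ = ε-closure({0}) = {0,1,2}
'e' @ 1: {3,4}
'e' @ 2: {1,2,5}  ✓accept
'e' @ 3: {3,4}
'e' @ 4: {1,2,5}  ✓accept
'c' @ 5: {}  — state set empty
rest 'aeede' ignored (set empty)
after full input: {}  (accept=1 not in)

Answer: REJECT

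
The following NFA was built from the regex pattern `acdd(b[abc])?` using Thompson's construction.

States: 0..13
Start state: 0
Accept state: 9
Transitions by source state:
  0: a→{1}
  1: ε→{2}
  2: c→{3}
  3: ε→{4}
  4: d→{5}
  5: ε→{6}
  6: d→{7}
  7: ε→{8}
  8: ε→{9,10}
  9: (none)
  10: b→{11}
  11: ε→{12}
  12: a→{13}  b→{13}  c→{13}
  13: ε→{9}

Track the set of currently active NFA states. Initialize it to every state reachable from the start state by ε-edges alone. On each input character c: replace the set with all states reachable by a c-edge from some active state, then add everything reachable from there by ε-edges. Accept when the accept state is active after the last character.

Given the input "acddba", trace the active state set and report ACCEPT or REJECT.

initial (ε-close {0}): {0}
'a' @ 1: {1,2}
'c' @ 2: {3,4}
'd' @ 3: {5,6}
'd' @ 4: {7,8,9,10}  ✓accept
'b' @ 5: {11,12}
'a' @ 6: {9,13}  ✓accept
final: {9,13}; accept 9 in set

Answer: ACCEPT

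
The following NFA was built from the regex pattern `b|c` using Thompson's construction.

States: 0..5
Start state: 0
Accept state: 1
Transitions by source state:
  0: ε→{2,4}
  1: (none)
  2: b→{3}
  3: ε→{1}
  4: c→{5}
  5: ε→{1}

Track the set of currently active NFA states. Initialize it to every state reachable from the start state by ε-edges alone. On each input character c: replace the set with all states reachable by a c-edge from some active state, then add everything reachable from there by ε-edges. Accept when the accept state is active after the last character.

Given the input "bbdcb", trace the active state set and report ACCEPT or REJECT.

S₀ = ε-closure({0}) = {0,2,4}
'b' @ 1: {1,3}  (accept∈set)
'b' @ 2: {}  — state set empty
rest 'dcb' ignored (set empty)
end set {} — state 1 not in

Answer: REJECT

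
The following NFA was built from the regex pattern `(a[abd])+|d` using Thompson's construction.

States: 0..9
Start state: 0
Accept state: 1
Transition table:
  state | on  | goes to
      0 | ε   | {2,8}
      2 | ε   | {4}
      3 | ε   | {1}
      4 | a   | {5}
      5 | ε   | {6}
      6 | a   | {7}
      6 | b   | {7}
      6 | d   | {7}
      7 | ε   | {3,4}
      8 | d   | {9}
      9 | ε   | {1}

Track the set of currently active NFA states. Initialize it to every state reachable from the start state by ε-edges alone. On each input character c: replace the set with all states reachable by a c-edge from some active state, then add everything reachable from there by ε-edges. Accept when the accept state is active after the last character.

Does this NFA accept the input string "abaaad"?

Answer: ACCEPT

Trace:
start: ε-closure({0}) = {0,2,4,8}
'a' @ 1: {5,6}
'b' @ 2: {1,3,4,7}  (accept∈set)
'a' @ 3: {5,6}
'a' @ 4: {1,3,4,7}  (accept∈set)
'a' @ 5: {5,6}
'd' @ 6: {1,3,4,7}  (accept∈set)
end set {1,3,4,7} — state 1 in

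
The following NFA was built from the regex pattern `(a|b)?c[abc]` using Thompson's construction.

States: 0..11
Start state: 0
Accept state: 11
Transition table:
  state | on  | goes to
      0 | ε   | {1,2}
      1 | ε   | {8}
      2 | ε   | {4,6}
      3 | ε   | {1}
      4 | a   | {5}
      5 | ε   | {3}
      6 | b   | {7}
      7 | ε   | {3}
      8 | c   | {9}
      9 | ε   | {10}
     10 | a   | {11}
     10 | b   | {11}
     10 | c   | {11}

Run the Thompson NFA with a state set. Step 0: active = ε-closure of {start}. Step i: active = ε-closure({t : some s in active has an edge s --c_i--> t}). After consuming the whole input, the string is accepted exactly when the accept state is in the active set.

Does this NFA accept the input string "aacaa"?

S₀ = ε-closure({0}) = {0,1,2,4,6,8}
'a' @ 1: {1,3,5,8}
'a' @ 2: {}  — no active states
rest 'caa' ignored (set empty)
end set {} — state 11 not in

Answer: REJECT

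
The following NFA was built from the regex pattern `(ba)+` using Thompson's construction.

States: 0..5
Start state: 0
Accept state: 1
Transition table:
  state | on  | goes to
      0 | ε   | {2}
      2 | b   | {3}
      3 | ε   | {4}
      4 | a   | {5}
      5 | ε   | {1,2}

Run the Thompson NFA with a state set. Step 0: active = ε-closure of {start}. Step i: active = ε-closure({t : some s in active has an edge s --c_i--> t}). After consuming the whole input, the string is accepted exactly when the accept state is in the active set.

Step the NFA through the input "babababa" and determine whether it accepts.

Answer: ACCEPT

Derivation:
S₀ = ε-closure({0}) = {0,2}
'b' @ 1: {3,4}
'a' @ 2: {1,2,5}  [accepting]
'b' @ 3: {3,4}
'a' @ 4: {1,2,5}  [accepting]
'b' @ 5: {3,4}
'a' @ 6: {1,2,5}  [accepting]
'b' @ 7: {3,4}
'a' @ 8: {1,2,5}  [accepting]
after full input: {1,2,5}  (accept=1 in)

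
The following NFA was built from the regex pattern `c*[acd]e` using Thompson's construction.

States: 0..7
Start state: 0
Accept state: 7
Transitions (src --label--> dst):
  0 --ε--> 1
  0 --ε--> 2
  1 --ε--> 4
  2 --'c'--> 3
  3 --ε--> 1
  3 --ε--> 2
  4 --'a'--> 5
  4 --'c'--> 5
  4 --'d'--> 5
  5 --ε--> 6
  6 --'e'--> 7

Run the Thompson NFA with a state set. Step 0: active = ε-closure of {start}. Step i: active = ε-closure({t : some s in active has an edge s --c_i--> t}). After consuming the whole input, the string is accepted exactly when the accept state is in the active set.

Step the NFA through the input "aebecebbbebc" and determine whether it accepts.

Answer: REJECT

Derivation:
initial (ε-close {0}): {0,1,2,4}
'a' @ 1: {5,6}
'e' @ 2: {7}  ✓accept
'b' @ 3: {}  — dead — no transitions
rest 'ecebbbebc' ignored (set empty)
after full input: {}  (accept=7 not in)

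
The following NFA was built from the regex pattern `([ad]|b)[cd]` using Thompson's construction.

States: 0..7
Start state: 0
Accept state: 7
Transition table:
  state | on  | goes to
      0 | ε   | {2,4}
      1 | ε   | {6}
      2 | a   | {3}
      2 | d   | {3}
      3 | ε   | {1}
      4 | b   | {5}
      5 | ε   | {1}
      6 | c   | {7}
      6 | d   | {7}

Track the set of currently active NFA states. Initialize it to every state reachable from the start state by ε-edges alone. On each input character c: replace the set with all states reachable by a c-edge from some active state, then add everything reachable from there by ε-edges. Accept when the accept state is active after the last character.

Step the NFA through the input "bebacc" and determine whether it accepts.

start: ε-closure({0}) = {0,2,4}
'b' @ 1: {1,5,6}
'e' @ 2: {}  — dead — no transitions
rest 'bacc' ignored (set empty)
after full input: {}  (accept=7 not in)

Answer: REJECT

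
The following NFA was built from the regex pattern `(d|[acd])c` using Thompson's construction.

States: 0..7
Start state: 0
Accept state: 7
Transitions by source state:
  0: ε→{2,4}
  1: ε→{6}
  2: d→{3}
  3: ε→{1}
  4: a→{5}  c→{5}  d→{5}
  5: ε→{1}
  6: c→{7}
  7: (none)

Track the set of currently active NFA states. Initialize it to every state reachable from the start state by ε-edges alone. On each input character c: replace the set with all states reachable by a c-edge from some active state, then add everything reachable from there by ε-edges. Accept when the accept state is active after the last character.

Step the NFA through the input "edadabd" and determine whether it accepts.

Answer: REJECT

Steps:
S₀ = ε-closure({0}) = {0,2,4}
'e' @ 1: {}  — dead — no transitions
rest 'dadabd' ignored (set empty)
after full input: {}  (accept=7 not in)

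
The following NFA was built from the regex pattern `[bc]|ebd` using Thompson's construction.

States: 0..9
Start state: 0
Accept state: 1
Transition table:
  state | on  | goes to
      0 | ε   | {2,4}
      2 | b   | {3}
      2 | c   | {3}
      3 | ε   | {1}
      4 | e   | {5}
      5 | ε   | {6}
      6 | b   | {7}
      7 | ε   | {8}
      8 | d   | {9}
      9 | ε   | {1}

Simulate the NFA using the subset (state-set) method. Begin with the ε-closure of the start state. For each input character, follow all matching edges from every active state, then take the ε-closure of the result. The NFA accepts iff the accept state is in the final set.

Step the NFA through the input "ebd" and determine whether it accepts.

Answer: ACCEPT

Trace:
start: ε-closure({0}) = {0,2,4}
'e' @ 1: {5,6}
'b' @ 2: {7,8}
'd' @ 3: {1,9}  ✓accept
final: {1,9}; accept 1 in set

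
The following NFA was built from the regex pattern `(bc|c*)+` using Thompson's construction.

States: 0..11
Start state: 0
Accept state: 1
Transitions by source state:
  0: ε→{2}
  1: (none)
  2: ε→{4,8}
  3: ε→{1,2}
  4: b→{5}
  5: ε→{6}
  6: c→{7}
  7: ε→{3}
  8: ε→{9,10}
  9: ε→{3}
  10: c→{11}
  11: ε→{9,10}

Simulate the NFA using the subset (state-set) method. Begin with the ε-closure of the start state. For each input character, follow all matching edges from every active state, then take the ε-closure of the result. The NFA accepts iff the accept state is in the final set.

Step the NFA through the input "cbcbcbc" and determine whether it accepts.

Answer: ACCEPT

Trace:
S₀ = ε-closure({0}) = {0,1,2,3,4,8,9,10}
'c' @ 1: {1,2,3,4,8,9,10,11}  [accepting]
'b' @ 2: {5,6}
'c' @ 3: {1,2,3,4,7,8,9,10}  [accepting]
'b' @ 4: {5,6}
'c' @ 5: {1,2,3,4,7,8,9,10}  [accepting]
'b' @ 6: {5,6}
'c' @ 7: {1,2,3,4,7,8,9,10}  [accepting]
final: {1,2,3,4,7,8,9,10}; accept 1 in set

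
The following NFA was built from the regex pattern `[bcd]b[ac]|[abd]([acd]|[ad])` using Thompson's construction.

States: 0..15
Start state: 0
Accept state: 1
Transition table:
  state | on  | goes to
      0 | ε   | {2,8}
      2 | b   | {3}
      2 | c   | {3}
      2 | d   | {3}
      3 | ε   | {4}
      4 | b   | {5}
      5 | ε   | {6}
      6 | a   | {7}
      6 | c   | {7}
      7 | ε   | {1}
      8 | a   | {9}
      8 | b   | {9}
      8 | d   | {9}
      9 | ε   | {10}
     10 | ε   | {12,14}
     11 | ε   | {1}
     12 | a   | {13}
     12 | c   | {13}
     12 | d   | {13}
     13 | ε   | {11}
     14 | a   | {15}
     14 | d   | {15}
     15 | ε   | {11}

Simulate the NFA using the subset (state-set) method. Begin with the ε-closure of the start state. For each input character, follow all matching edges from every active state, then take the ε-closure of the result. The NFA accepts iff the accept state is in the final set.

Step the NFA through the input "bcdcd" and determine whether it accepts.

initial (ε-close {0}): {0,2,8}
'b' @ 1: {3,4,9,10,12,14}
'c' @ 2: {1,11,13}  ✓accept
'd' @ 3: {}  — state set empty
rest 'cd' ignored (set empty)
after full input: {}  (accept=1 not in)

Answer: REJECT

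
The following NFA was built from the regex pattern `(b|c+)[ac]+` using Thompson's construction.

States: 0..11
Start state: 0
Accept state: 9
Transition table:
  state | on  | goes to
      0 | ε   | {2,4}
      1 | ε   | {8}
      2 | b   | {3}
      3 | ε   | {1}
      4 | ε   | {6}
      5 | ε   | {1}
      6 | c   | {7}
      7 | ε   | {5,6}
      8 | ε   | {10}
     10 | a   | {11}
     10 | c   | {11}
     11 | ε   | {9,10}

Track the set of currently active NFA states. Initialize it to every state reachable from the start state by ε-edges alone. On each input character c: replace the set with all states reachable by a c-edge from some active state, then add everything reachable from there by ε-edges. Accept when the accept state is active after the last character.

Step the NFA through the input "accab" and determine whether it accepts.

Answer: REJECT

Derivation:
start: ε-closure({0}) = {0,2,4,6}
'a' @ 1: {}  — dead — no transitions
rest 'ccab' ignored (set empty)
after full input: {}  (accept=9 not in)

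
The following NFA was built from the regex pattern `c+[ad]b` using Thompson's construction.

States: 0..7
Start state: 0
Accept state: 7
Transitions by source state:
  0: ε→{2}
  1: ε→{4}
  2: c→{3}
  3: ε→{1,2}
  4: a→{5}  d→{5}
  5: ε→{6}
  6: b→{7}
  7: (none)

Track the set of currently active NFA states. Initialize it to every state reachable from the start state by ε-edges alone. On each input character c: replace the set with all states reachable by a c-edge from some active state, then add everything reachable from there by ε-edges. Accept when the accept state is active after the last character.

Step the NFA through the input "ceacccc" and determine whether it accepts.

Answer: REJECT

Derivation:
initial (ε-close {0}): {0,2}
'c' @ 1: {1,2,3,4}
'e' @ 2: {}  — no active states
rest 'acccc' ignored (set empty)
final: {}; accept 7 not in set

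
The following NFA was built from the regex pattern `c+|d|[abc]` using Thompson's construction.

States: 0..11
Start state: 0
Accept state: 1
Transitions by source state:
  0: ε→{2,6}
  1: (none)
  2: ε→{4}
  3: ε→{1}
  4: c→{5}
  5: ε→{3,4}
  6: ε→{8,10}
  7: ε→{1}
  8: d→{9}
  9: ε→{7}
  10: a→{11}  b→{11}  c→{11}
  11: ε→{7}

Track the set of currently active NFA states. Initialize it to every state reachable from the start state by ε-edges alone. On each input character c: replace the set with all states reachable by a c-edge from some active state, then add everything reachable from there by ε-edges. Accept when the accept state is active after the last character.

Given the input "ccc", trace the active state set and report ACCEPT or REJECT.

initial (ε-close {0}): {0,2,4,6,8,10}
'c' @ 1: {1,3,4,5,7,11}  [accepting]
'c' @ 2: {1,3,4,5}  [accepting]
'c' @ 3: {1,3,4,5}  [accepting]
after full input: {1,3,4,5}  (accept=1 in)

Answer: ACCEPT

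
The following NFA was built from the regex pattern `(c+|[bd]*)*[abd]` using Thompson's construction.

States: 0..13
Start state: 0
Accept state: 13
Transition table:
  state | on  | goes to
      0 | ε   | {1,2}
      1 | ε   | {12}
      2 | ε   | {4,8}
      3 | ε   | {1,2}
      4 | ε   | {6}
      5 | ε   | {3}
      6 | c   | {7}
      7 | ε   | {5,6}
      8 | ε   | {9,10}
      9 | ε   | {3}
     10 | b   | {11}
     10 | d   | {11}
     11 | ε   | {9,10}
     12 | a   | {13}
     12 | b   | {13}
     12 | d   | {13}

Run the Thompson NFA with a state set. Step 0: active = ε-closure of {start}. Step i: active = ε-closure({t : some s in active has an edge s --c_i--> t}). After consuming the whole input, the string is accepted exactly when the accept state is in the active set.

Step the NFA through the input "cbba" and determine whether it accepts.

Answer: ACCEPT

Steps:
initial (ε-close {0}): {0,1,2,3,4,6,8,9,10,12}
'c' @ 1: {1,2,3,4,5,6,7,8,9,10,12}
'b' @ 2: {1,2,3,4,6,8,9,10,11,12,13}  ✓accept
'b' @ 3: {1,2,3,4,6,8,9,10,11,12,13}  ✓accept
'a' @ 4: {13}  ✓accept
final: {13}; accept 13 in set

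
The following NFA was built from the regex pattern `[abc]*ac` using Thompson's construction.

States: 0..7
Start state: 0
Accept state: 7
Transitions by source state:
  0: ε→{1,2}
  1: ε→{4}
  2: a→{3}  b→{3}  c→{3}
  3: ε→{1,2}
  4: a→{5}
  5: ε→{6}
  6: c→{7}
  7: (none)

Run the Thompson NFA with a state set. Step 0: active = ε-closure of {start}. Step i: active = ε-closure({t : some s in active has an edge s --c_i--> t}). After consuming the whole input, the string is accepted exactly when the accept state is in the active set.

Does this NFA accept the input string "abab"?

initial (ε-close {0}): {0,1,2,4}
'a' @ 1: {1,2,3,4,5,6}
'b' @ 2: {1,2,3,4}
'a' @ 3: {1,2,3,4,5,6}
'b' @ 4: {1,2,3,4}
after full input: {1,2,3,4}  (accept=7 not in)

Answer: REJECT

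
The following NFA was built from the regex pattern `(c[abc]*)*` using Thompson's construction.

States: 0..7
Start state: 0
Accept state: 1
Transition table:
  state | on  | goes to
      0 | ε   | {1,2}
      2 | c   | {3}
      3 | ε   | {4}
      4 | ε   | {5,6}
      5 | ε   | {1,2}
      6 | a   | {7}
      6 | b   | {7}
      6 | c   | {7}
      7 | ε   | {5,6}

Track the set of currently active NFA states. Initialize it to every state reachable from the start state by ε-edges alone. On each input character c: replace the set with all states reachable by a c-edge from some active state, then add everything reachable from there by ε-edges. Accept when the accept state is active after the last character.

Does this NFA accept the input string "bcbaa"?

Answer: REJECT

Steps:
S₀ = ε-closure({0}) = {0,1,2}
'b' @ 1: {}  — dead — no transitions
rest 'cbaa' ignored (set empty)
final: {}; accept 1 not in set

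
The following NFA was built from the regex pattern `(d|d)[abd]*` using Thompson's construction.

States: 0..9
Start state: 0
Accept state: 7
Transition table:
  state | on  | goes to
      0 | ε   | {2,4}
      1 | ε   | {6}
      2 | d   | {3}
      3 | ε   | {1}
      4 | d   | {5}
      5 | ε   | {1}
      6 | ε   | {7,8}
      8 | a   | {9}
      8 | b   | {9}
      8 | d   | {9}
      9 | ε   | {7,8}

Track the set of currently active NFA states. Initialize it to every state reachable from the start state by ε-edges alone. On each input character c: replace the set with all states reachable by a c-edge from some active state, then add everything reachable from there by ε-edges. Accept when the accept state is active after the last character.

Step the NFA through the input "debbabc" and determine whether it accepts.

S₀ = ε-closure({0}) = {0,2,4}
'd' @ 1: {1,3,5,6,7,8}  ✓accept
'e' @ 2: {}  — state set empty
rest 'bbabc' ignored (set empty)
after full input: {}  (accept=7 not in)

Answer: REJECT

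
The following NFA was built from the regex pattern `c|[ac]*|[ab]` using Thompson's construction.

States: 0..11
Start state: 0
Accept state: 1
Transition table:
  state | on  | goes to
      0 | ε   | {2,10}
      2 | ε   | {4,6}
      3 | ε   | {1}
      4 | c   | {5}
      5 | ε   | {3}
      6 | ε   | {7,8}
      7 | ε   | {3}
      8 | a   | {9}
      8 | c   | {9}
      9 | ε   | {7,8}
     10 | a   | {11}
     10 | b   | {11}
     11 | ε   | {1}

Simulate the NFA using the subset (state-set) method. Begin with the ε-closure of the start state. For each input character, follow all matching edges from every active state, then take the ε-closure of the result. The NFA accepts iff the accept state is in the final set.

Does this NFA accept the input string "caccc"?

initial (ε-close {0}): {0,1,2,3,4,6,7,8,10}
'c' @ 1: {1,3,5,7,8,9}  (accept∈set)
'a' @ 2: {1,3,7,8,9}  (accept∈set)
'c' @ 3: {1,3,7,8,9}  (accept∈set)
'c' @ 4: {1,3,7,8,9}  (accept∈set)
'c' @ 5: {1,3,7,8,9}  (accept∈set)
after full input: {1,3,7,8,9}  (accept=1 in)

Answer: ACCEPT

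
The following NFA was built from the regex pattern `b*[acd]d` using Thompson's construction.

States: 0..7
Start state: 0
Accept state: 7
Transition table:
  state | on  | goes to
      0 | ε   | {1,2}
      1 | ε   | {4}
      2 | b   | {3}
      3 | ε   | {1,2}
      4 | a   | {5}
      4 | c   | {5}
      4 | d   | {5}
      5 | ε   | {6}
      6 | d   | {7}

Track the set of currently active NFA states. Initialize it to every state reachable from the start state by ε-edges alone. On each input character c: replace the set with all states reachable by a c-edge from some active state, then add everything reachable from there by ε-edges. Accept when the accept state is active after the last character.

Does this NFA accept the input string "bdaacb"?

Answer: REJECT

Trace:
start: ε-closure({0}) = {0,1,2,4}
'b' @ 1: {1,2,3,4}
'd' @ 2: {5,6}
'a' @ 3: {}  — no active states
rest 'acb' ignored (set empty)
end set {} — state 7 not in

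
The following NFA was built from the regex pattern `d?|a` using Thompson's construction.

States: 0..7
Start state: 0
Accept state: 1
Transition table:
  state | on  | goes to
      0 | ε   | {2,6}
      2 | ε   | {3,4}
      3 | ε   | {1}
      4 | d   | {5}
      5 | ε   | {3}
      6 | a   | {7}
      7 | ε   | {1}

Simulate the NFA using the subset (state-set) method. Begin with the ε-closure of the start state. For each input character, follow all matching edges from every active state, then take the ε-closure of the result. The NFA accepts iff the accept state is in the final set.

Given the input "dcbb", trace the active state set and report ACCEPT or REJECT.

Answer: REJECT

Steps:
start: ε-closure({0}) = {0,1,2,3,4,6}
'd' @ 1: {1,3,5}  (accept∈set)
'c' @ 2: {}  — state set empty
rest 'bb' ignored (set empty)
end set {} — state 1 not in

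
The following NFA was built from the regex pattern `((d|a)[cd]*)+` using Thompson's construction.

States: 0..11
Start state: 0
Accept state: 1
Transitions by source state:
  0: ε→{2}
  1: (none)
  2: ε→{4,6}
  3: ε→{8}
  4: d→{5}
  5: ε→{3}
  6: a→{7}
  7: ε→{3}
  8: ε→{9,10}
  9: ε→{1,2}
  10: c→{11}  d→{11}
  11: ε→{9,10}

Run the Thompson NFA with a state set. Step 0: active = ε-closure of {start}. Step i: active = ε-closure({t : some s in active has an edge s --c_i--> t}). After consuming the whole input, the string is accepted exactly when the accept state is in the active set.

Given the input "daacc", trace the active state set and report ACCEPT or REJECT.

S₀ = ε-closure({0}) = {0,2,4,6}
'd' @ 1: {1,2,3,4,5,6,8,9,10}  (accept∈set)
'a' @ 2: {1,2,3,4,6,7,8,9,10}  (accept∈set)
'a' @ 3: {1,2,3,4,6,7,8,9,10}  (accept∈set)
'c' @ 4: {1,2,4,6,9,10,11}  (accept∈set)
'c' @ 5: {1,2,4,6,9,10,11}  (accept∈set)
end set {1,2,4,6,9,10,11} — state 1 in

Answer: ACCEPT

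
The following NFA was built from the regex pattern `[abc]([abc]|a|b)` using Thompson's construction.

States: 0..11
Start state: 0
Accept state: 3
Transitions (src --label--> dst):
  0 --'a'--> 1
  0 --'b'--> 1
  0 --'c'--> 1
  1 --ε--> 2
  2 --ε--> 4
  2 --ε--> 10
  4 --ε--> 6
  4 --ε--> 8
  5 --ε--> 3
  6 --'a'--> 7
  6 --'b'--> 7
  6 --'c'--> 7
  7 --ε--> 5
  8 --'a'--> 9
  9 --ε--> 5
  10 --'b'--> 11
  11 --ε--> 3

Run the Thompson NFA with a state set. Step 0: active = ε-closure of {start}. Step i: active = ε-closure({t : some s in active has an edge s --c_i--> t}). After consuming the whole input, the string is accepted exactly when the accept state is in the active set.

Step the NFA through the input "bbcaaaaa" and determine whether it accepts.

Answer: REJECT

Steps:
S₀ = ε-closure({0}) = {0}
'b' @ 1: {1,2,4,6,8,10}
'b' @ 2: {3,5,7,11}  ✓accept
'c' @ 3: {}  — dead — no transitions
rest 'aaaaa' ignored (set empty)
final: {}; accept 3 not in set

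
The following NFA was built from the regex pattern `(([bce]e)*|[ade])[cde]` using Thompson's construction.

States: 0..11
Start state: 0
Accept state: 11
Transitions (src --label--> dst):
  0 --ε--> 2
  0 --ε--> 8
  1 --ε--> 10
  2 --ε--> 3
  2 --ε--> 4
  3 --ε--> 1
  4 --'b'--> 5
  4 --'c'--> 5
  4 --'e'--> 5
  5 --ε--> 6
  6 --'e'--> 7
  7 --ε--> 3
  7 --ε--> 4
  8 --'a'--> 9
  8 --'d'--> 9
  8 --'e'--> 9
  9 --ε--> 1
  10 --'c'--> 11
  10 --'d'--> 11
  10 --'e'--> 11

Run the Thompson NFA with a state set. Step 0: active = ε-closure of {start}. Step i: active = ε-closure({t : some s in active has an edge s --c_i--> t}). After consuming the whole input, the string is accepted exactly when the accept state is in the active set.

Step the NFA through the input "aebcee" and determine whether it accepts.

Answer: REJECT

Steps:
initial (ε-close {0}): {0,1,2,3,4,8,10}
'a' @ 1: {1,9,10}
'e' @ 2: {11}  ✓accept
'b' @ 3: {}  — state set empty
rest 'cee' ignored (set empty)
final: {}; accept 11 not in set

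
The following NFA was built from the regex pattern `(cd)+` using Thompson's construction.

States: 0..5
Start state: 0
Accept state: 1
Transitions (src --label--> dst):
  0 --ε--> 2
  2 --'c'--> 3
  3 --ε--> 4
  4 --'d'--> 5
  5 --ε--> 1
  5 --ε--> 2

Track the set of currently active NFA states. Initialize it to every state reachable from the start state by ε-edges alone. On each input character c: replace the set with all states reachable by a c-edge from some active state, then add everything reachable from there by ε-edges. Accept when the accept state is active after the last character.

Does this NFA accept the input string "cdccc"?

start: ε-closure({0}) = {0,2}
'c' @ 1: {3,4}
'd' @ 2: {1,2,5}  (accept∈set)
'c' @ 3: {3,4}
'c' @ 4: {}  — state set empty
rest 'c' ignored (set empty)
end set {} — state 1 not in

Answer: REJECT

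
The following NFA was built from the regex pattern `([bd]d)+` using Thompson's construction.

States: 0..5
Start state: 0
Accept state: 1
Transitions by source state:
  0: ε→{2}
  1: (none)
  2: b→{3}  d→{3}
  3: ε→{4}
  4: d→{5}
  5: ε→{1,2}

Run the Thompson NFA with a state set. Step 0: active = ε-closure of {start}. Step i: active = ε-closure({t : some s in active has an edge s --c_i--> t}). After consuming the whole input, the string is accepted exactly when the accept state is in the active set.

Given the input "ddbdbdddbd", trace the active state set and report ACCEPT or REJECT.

S₀ = ε-closure({0}) = {0,2}
'd' @ 1: {3,4}
'd' @ 2: {1,2,5}  [accepting]
'b' @ 3: {3,4}
'd' @ 4: {1,2,5}  [accepting]
'b' @ 5: {3,4}
'd' @ 6: {1,2,5}  [accepting]
'd' @ 7: {3,4}
'd' @ 8: {1,2,5}  [accepting]
'b' @ 9: {3,4}
'd' @ 10: {1,2,5}  [accepting]
final: {1,2,5}; accept 1 in set

Answer: ACCEPT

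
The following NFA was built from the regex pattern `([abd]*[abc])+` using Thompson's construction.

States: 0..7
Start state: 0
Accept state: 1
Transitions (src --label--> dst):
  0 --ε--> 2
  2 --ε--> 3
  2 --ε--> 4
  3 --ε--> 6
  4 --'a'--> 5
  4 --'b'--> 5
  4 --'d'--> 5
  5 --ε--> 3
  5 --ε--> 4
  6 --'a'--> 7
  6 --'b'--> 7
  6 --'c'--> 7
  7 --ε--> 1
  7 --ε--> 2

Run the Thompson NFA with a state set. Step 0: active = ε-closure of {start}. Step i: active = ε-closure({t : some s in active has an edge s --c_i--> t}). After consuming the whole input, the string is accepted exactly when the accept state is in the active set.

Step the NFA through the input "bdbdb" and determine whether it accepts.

Answer: ACCEPT

Trace:
S₀ = ε-closure({0}) = {0,2,3,4,6}
'b' @ 1: {1,2,3,4,5,6,7}  ✓accept
'd' @ 2: {3,4,5,6}
'b' @ 3: {1,2,3,4,5,6,7}  ✓accept
'd' @ 4: {3,4,5,6}
'b' @ 5: {1,2,3,4,5,6,7}  ✓accept
end set {1,2,3,4,5,6,7} — state 1 in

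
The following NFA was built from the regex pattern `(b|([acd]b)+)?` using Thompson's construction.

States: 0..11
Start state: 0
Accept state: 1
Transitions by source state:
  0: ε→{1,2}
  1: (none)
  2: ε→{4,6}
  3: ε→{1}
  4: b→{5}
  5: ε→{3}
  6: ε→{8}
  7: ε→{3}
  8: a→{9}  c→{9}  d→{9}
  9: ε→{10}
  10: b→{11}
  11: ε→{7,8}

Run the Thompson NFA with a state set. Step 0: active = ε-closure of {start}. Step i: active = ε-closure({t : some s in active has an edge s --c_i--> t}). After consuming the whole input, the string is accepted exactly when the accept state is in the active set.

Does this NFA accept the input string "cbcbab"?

Answer: ACCEPT

Steps:
start: ε-closure({0}) = {0,1,2,4,6,8}
'c' @ 1: {9,10}
'b' @ 2: {1,3,7,8,11}  ✓accept
'c' @ 3: {9,10}
'b' @ 4: {1,3,7,8,11}  ✓accept
'a' @ 5: {9,10}
'b' @ 6: {1,3,7,8,11}  ✓accept
final: {1,3,7,8,11}; accept 1 in set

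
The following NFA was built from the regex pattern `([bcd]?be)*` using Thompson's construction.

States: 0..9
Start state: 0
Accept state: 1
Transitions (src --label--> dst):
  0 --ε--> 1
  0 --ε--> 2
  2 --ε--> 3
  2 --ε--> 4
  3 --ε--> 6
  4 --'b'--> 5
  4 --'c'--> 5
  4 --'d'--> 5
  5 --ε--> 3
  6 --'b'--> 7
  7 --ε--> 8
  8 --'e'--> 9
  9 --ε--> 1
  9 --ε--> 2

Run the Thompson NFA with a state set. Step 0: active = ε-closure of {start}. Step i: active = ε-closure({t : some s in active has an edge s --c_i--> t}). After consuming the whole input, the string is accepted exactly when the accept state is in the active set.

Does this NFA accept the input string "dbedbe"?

Answer: ACCEPT

Trace:
start: ε-closure({0}) = {0,1,2,3,4,6}
'd' @ 1: {3,5,6}
'b' @ 2: {7,8}
'e' @ 3: {1,2,3,4,6,9}  (accept∈set)
'd' @ 4: {3,5,6}
'b' @ 5: {7,8}
'e' @ 6: {1,2,3,4,6,9}  (accept∈set)
end set {1,2,3,4,6,9} — state 1 in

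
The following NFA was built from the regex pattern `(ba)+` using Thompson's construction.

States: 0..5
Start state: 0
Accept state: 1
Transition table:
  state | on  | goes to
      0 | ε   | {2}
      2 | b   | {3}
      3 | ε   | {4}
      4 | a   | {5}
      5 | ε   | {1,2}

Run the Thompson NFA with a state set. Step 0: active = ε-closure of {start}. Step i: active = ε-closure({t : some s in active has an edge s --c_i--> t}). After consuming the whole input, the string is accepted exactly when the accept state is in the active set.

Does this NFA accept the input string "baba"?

Answer: ACCEPT

Steps:
S₀ = ε-closure({0}) = {0,2}
'b' @ 1: {3,4}
'a' @ 2: {1,2,5}  ✓accept
'b' @ 3: {3,4}
'a' @ 4: {1,2,5}  ✓accept
final: {1,2,5}; accept 1 in set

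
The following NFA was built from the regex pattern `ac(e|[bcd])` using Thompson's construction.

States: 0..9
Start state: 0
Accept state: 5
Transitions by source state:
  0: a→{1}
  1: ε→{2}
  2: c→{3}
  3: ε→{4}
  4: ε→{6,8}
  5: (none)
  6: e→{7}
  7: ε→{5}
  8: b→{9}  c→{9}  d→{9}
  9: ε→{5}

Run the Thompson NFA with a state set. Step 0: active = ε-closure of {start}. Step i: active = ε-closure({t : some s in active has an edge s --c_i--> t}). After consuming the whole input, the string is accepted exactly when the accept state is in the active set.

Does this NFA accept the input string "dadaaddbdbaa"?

start: ε-closure({0}) = {0}
'd' @ 1: {}  — state set empty
rest 'adaaddbdbaa' ignored (set empty)
end set {} — state 5 not in

Answer: REJECT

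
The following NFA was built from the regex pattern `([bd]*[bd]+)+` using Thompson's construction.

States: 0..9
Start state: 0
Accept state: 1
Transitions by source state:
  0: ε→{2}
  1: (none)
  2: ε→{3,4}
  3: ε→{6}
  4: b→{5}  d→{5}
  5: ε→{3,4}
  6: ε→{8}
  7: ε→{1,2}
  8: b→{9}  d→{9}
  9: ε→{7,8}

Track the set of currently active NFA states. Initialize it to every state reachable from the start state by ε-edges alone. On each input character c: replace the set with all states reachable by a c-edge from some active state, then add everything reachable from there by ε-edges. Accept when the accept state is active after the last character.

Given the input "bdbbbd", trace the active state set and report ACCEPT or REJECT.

Answer: ACCEPT

Steps:
initial (ε-close {0}): {0,2,3,4,6,8}
'b' @ 1: {1,2,3,4,5,6,7,8,9}  ✓accept
'd' @ 2: {1,2,3,4,5,6,7,8,9}  ✓accept
'b' @ 3: {1,2,3,4,5,6,7,8,9}  ✓accept
'b' @ 4: {1,2,3,4,5,6,7,8,9}  ✓accept
'b' @ 5: {1,2,3,4,5,6,7,8,9}  ✓accept
'd' @ 6: {1,2,3,4,5,6,7,8,9}  ✓accept
after full input: {1,2,3,4,5,6,7,8,9}  (accept=1 in)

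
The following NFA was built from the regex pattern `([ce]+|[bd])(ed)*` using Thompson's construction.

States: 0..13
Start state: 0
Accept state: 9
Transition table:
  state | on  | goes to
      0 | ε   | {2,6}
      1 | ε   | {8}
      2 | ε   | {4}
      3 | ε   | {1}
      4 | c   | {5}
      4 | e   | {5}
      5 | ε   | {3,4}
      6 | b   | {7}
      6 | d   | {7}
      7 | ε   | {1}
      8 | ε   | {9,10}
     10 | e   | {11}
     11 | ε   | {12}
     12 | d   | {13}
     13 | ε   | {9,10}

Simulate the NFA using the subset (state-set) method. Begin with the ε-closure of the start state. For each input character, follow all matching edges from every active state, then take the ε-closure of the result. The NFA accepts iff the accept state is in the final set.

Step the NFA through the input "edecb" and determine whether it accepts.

Answer: REJECT

Steps:
initial (ε-close {0}): {0,2,4,6}
'e' @ 1: {1,3,4,5,8,9,10}  (accept∈set)
'd' @ 2: {}  — no active states
rest 'ecb' ignored (set empty)
end set {} — state 9 not in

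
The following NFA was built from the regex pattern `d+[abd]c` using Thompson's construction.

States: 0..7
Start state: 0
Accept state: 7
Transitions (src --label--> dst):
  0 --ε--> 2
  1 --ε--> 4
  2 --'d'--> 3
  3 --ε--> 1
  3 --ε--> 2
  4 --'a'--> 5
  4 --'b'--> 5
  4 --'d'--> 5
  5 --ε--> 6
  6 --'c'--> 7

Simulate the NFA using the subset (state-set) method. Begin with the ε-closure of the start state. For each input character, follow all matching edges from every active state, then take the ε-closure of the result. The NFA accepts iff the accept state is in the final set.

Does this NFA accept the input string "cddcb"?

Answer: REJECT

Derivation:
S₀ = ε-closure({0}) = {0,2}
'c' @ 1: {}  — state set empty
rest 'ddcb' ignored (set empty)
end set {} — state 7 not in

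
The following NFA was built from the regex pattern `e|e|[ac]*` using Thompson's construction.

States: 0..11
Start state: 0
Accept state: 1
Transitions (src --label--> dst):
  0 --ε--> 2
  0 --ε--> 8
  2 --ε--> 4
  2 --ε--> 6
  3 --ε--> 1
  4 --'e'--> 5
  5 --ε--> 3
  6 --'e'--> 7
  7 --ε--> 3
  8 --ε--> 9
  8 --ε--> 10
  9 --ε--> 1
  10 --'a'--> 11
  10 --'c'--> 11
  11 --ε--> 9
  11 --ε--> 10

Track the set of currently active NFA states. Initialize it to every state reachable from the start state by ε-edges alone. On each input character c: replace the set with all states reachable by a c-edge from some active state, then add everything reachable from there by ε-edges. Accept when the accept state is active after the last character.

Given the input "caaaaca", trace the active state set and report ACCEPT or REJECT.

S₀ = ε-closure({0}) = {0,1,2,4,6,8,9,10}
'c' @ 1: {1,9,10,11}  ✓accept
'a' @ 2: {1,9,10,11}  ✓accept
'a' @ 3: {1,9,10,11}  ✓accept
'a' @ 4: {1,9,10,11}  ✓accept
'a' @ 5: {1,9,10,11}  ✓accept
'c' @ 6: {1,9,10,11}  ✓accept
'a' @ 7: {1,9,10,11}  ✓accept
end set {1,9,10,11} — state 1 in

Answer: ACCEPT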